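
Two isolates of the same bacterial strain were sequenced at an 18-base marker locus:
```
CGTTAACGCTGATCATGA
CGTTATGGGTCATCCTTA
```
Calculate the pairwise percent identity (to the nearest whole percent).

Mismatches at positions 6, 7, 9, 11, 15, 17 (1-based): 6 of 18.
Identical positions: 12/18 = 66.67% → 67%.

67%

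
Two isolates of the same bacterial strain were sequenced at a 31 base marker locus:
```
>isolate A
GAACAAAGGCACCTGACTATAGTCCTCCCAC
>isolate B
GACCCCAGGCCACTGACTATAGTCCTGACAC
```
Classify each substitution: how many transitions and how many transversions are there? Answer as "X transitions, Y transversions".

Transitions (purine↔purine or pyrimidine↔pyrimidine): none.
Transversions (purine↔pyrimidine): 3 A→C, 5 A→C, 6 A→C, 11 A→C, 12 C→A, 27 C→G, 28 C→A.

0 transitions, 7 transversions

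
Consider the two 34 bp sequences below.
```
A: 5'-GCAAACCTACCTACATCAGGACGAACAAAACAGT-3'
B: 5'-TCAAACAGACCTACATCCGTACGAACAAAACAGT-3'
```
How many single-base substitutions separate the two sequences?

5

Comparing position by position, 5 sites differ: 1 (G/T), 7 (C/A), 8 (T/G), 18 (A/C), 20 (G/T).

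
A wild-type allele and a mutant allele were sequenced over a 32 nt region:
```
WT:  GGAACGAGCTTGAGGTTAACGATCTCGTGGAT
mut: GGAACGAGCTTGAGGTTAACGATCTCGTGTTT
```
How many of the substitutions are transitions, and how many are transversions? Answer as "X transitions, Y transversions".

Transitions (purine↔purine or pyrimidine↔pyrimidine): none.
Transversions (purine↔pyrimidine): 30 G→T, 31 A→T.

0 transitions, 2 transversions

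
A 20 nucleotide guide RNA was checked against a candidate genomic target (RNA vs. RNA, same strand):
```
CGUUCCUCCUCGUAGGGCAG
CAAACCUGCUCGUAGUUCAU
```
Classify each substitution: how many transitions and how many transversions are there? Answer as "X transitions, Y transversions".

1 transition, 6 transversions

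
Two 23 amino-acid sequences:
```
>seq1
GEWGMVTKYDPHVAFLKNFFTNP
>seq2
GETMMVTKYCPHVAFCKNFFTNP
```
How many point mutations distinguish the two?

Mismatches (1-based): position 3: W→T; position 4: G→M; position 10: D→C; position 16: L→C.

4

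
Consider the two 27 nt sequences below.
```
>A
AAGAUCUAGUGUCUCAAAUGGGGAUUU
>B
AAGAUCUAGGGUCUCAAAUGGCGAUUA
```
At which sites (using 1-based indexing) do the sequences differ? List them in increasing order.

Differences at site 10 (U→G), site 22 (G→C), site 27 (U→A).

10, 22, 27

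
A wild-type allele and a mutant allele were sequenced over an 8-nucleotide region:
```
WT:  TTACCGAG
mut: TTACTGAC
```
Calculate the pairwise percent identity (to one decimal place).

75.0%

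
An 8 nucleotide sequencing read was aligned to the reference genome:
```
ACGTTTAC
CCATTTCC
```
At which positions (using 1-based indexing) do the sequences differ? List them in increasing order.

1, 3, 7

Differences at position 1 (A→C), position 3 (G→A), position 7 (A→C).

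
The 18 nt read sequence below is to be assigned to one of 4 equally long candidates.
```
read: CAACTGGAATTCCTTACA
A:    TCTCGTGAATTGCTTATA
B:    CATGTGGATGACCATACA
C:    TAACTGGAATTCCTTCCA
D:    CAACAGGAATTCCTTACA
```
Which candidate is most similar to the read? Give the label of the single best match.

A differs at 7 positions; B differs at 6 positions; C differs at 2 positions; D differs at 1 position. The closest is D.

D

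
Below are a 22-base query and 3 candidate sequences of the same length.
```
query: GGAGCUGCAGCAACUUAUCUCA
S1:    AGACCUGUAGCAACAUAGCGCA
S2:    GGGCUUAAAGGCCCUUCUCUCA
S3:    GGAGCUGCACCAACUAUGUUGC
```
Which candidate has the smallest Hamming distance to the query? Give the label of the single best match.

Hamming distances to query — S1: 6; S2: 9; S3: 7.
Smallest is S1 with 6 mismatches.

S1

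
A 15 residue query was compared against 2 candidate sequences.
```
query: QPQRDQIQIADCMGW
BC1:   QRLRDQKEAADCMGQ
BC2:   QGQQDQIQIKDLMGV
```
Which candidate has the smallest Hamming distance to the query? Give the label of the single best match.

BC1 differs at 6 residues; BC2 differs at 5 residues. The closest is BC2.

BC2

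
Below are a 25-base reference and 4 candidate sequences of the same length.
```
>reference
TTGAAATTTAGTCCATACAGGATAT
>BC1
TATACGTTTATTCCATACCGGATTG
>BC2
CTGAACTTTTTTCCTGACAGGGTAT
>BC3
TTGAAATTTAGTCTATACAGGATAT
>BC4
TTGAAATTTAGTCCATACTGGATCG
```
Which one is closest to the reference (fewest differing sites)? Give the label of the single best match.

BC3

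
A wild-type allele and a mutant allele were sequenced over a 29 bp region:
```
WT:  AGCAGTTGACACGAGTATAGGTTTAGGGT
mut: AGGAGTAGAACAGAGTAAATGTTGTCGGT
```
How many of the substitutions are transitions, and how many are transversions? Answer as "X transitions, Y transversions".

0 transitions, 10 transversions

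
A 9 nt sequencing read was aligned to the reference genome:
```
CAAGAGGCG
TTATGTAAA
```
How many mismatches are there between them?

The sequences differ at sites 1, 2, 4, 5, 6, 7, 8, 9 (1-based) — 8 in total.

8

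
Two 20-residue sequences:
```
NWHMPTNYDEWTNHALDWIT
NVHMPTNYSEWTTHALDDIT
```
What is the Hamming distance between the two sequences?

The sequences differ at positions 2, 9, 13, 18 (1-based) — 4 in total.

4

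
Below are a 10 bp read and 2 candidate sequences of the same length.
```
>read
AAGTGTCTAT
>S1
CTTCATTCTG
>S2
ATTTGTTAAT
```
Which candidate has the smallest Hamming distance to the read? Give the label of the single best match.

S2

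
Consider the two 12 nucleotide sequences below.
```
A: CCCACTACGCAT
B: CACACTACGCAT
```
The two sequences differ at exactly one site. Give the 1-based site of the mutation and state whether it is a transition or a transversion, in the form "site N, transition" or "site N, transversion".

Site 2 changes C→A. C is a pyrimidine and A is a purine, so this is a transversion.

site 2, transversion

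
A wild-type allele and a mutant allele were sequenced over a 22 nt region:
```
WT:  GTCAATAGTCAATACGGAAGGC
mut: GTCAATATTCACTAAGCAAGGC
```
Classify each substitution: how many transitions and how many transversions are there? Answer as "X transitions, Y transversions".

0 transitions, 4 transversions

Mismatches (1-based):
base 8: G→T (purine→pyrimidine, transversion)
base 12: A→C (purine→pyrimidine, transversion)
base 15: C→A (pyrimidine→purine, transversion)
base 17: G→C (purine→pyrimidine, transversion)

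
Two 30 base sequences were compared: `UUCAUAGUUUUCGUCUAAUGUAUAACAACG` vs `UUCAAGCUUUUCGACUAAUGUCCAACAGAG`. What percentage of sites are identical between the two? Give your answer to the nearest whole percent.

8 positions differ (5, 6, 7, 14, 22, 23, 28, 29), so 22 of 30 match: 22/30 = 73.33%.

73%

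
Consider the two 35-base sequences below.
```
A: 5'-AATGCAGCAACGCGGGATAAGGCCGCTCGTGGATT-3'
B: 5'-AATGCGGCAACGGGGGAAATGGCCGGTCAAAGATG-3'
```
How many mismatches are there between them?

Comparing position by position, 9 bases differ: 6 (A/G), 13 (C/G), 18 (T/A), 20 (A/T), 26 (C/G), 29 (G/A), 30 (T/A), 31 (G/A), 35 (T/G).

9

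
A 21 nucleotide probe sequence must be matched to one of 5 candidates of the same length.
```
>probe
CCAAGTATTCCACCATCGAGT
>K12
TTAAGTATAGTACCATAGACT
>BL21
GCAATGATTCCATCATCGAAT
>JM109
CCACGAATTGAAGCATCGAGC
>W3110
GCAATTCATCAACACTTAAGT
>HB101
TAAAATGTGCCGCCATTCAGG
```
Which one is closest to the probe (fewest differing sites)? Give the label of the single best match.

BL21

Hamming distances to probe — K12: 7; BL21: 5; JM109: 6; W3110: 9; HB101: 9.
Smallest is BL21 with 5 mismatches.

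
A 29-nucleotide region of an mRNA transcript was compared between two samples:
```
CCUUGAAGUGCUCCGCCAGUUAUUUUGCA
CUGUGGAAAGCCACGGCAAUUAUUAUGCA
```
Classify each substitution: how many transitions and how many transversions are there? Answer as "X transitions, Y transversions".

5 transitions, 5 transversions

Transitions (purine↔purine or pyrimidine↔pyrimidine): 2 C→U, 6 A→G, 8 G→A, 12 U→C, 19 G→A.
Transversions (purine↔pyrimidine): 3 U→G, 9 U→A, 13 C→A, 16 C→G, 25 U→A.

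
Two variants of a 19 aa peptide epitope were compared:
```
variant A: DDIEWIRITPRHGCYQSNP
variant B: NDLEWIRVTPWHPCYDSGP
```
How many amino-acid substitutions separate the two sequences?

7

The sequences differ at positions 1, 3, 8, 11, 13, 16, 18 (1-based) — 7 in total.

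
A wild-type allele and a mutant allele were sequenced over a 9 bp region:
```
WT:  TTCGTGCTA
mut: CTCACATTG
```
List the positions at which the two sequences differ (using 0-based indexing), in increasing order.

0, 3, 4, 5, 6, 8

Scanning 0-based: 0: T/C; 3: G/A; 4: T/C; 5: G/A; 6: C/T; 8: A/G.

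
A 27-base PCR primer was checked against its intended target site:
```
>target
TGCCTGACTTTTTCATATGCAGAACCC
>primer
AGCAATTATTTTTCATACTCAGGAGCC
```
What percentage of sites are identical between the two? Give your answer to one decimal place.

10 positions differ (1, 4, 5, 6, 7, 8, 18, 19, 23, 25), so 17 of 27 match: 17/27 = 62.96%.

63.0%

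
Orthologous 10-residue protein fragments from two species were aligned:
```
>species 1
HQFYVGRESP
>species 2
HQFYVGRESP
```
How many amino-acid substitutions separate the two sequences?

0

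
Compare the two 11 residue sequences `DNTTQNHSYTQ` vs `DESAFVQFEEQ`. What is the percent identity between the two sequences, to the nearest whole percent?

9 positions differ (2, 3, 4, 5, 6, 7, 8, 9, 10), so 2 of 11 match: 2/11 = 18.18%.

18%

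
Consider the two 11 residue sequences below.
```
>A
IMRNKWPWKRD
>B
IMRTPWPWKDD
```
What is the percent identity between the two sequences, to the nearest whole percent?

73%

Mismatches at positions 4, 5, 10 (1-based): 3 of 11.
Identical positions: 8/11 = 72.73% → 73%.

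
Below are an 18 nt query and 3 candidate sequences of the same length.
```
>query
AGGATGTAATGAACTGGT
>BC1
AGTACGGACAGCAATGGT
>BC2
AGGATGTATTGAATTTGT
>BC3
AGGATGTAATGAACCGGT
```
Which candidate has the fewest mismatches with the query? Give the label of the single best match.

Hamming distances to query — BC1: 7; BC2: 3; BC3: 1.
Smallest is BC3 with 1 mismatch.

BC3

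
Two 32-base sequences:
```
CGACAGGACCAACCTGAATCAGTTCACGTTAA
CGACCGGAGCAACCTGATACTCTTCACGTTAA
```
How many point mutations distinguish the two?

The sequences differ at sites 5, 9, 18, 19, 21, 22 (1-based) — 6 in total.

6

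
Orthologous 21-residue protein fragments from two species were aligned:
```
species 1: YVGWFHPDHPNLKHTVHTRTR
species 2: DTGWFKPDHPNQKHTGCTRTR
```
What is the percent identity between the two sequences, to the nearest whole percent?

6 positions differ (1, 2, 6, 12, 16, 17), so 15 of 21 match: 15/21 = 71.43%.

71%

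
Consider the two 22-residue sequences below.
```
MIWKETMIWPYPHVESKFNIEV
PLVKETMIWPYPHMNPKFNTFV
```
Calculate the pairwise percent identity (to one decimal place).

8 positions differ (1, 2, 3, 14, 15, 16, 20, 21), so 14 of 22 match: 14/22 = 63.64%.

63.6%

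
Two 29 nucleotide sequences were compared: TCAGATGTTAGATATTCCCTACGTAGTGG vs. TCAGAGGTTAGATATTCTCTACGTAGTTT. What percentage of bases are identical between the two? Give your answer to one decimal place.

86.2%

Mismatches at positions 6, 18, 28, 29 (1-based): 4 of 29.
Identical positions: 25/29 = 86.21% → 86.2%.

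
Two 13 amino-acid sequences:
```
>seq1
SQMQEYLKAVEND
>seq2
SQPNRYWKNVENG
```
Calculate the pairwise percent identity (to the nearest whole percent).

6 positions differ (3, 4, 5, 7, 9, 13), so 7 of 13 match: 7/13 = 53.85%.

54%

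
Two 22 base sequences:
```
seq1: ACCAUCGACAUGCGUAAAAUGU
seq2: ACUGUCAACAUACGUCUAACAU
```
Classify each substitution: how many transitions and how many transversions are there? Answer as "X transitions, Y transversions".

Transitions (purine↔purine or pyrimidine↔pyrimidine): 3 C→U, 4 A→G, 7 G→A, 12 G→A, 20 U→C, 21 G→A.
Transversions (purine↔pyrimidine): 16 A→C, 17 A→U.

6 transitions, 2 transversions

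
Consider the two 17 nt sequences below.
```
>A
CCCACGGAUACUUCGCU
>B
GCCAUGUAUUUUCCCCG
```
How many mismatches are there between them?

8

Comparing position by position, 8 sites differ: 1 (C/G), 5 (C/U), 7 (G/U), 10 (A/U), 11 (C/U), 13 (U/C), 15 (G/C), 17 (U/G).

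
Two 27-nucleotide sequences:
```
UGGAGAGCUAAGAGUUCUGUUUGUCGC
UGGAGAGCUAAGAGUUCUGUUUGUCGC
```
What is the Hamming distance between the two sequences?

The two sequences are identical at every position.

0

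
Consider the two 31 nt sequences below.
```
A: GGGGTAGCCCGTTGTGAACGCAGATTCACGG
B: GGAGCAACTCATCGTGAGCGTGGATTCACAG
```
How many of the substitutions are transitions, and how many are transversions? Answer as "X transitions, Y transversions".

10 transitions, 0 transversions

Mismatches (1-based):
site 3: G→A (purine→purine, transition)
site 5: T→C (pyrimidine→pyrimidine, transition)
site 7: G→A (purine→purine, transition)
site 9: C→T (pyrimidine→pyrimidine, transition)
site 11: G→A (purine→purine, transition)
site 13: T→C (pyrimidine→pyrimidine, transition)
site 18: A→G (purine→purine, transition)
site 21: C→T (pyrimidine→pyrimidine, transition)
site 22: A→G (purine→purine, transition)
site 30: G→A (purine→purine, transition)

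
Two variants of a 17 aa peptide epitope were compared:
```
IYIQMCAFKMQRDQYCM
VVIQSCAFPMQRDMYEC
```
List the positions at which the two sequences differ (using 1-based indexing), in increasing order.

1, 2, 5, 9, 14, 16, 17

Scanning 1-based: 1: I/V; 2: Y/V; 5: M/S; 9: K/P; 14: Q/M; 16: C/E; 17: M/C.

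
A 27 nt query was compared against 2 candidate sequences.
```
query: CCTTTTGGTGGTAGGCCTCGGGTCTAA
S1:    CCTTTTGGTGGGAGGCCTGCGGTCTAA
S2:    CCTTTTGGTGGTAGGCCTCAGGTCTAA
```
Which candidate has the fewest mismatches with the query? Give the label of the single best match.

S2

Hamming distances to query — S1: 3; S2: 1.
Smallest is S2 with 1 mismatch.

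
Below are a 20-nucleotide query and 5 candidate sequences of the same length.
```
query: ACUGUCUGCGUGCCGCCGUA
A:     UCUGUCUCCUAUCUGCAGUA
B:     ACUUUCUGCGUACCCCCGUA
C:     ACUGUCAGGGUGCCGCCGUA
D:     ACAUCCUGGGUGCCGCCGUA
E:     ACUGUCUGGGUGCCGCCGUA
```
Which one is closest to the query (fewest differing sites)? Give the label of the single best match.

Hamming distances to query — A: 7; B: 3; C: 2; D: 4; E: 1.
Smallest is E with 1 mismatch.

E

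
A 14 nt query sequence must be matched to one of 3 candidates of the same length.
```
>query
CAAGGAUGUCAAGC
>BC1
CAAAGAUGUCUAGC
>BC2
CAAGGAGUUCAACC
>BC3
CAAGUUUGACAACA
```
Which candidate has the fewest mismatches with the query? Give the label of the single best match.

BC1

BC1 differs at 2 bases; BC2 differs at 3 bases; BC3 differs at 5 bases. The closest is BC1.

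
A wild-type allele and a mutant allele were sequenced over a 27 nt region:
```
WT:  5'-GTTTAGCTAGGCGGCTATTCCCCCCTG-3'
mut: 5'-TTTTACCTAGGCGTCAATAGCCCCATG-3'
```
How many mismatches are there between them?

Mismatches (1-based): site 1: G→T; site 6: G→C; site 14: G→T; site 16: T→A; site 19: T→A; site 20: C→G; site 25: C→A.

7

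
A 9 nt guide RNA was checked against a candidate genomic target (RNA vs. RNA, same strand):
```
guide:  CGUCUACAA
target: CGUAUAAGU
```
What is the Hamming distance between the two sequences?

4

Mismatches (1-based): position 4: C→A; position 7: C→A; position 8: A→G; position 9: A→U.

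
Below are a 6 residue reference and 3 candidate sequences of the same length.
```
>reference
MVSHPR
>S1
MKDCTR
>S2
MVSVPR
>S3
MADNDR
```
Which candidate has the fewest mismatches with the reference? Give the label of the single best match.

S2

S1 differs at 4 residues; S2 differs at 1 residue; S3 differs at 4 residues. The closest is S2.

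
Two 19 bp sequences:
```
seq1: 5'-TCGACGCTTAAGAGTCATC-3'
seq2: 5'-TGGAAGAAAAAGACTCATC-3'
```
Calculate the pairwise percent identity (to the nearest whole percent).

6 positions differ (2, 5, 7, 8, 9, 14), so 13 of 19 match: 13/19 = 68.42%.

68%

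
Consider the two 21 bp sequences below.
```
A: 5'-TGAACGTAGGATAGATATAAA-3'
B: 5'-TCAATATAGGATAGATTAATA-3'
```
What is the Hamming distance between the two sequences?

Comparing position by position, 6 sites differ: 2 (G/C), 5 (C/T), 6 (G/A), 17 (A/T), 18 (T/A), 20 (A/T).

6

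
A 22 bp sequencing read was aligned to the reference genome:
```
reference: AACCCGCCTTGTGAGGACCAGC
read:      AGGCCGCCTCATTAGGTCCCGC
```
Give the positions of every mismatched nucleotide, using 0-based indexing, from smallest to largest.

Differences at position 1 (A→G), position 2 (C→G), position 9 (T→C), position 10 (G→A), position 12 (G→T), position 16 (A→T), position 19 (A→C).

1, 2, 9, 10, 12, 16, 19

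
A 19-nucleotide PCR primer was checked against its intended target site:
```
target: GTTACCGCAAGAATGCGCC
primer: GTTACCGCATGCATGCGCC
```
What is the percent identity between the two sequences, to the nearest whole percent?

89%

2 positions differ (10, 12), so 17 of 19 match: 17/19 = 89.47%.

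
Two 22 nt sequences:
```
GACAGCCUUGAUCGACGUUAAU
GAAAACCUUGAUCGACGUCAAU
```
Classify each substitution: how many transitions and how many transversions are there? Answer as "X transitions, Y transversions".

Transitions (purine↔purine or pyrimidine↔pyrimidine): 5 G→A, 19 U→C.
Transversions (purine↔pyrimidine): 3 C→A.

2 transitions, 1 transversion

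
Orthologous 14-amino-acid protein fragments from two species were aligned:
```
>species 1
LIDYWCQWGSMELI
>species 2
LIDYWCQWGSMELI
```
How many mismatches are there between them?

No positions differ; the sequences are identical.

0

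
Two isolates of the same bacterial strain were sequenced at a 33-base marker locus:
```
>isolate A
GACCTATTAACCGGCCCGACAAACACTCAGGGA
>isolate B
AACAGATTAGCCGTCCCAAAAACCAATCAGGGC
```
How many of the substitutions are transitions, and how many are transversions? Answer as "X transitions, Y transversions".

Transitions (purine↔purine or pyrimidine↔pyrimidine): 1 G→A, 10 A→G, 18 G→A.
Transversions (purine↔pyrimidine): 4 C→A, 5 T→G, 14 G→T, 20 C→A, 23 A→C, 26 C→A, 33 A→C.

3 transitions, 7 transversions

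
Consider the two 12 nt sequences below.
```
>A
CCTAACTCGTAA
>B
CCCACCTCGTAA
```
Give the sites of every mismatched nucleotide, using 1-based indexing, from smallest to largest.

3, 5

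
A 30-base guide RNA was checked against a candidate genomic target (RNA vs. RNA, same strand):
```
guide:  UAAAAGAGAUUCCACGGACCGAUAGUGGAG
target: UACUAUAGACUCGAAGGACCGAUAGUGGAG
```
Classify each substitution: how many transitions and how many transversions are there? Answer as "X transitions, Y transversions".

Transitions (purine↔purine or pyrimidine↔pyrimidine): 10 U→C.
Transversions (purine↔pyrimidine): 3 A→C, 4 A→U, 6 G→U, 13 C→G, 15 C→A.

1 transition, 5 transversions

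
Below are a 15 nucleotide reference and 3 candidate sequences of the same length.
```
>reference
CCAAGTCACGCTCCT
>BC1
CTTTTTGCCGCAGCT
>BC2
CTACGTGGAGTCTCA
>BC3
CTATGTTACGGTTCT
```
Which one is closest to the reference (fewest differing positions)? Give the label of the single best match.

BC3

BC1 differs at 8 positions; BC2 differs at 9 positions; BC3 differs at 5 positions. The closest is BC3.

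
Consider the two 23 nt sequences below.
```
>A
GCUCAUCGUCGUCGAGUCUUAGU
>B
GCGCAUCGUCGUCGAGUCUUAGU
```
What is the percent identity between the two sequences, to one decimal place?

1 position differs (3), so 22 of 23 match: 22/23 = 95.65%.

95.7%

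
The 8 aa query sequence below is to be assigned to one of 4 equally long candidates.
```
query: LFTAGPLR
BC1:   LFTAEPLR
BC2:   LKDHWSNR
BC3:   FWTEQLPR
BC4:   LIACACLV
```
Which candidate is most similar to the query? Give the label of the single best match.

Hamming distances to query — BC1: 1; BC2: 6; BC3: 6; BC4: 6.
Smallest is BC1 with 1 mismatch.

BC1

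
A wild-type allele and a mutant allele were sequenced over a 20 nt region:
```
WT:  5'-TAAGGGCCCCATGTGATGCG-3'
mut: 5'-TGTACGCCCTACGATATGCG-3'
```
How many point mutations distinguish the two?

8

The sequences differ at positions 2, 3, 4, 5, 10, 12, 14, 15 (1-based) — 8 in total.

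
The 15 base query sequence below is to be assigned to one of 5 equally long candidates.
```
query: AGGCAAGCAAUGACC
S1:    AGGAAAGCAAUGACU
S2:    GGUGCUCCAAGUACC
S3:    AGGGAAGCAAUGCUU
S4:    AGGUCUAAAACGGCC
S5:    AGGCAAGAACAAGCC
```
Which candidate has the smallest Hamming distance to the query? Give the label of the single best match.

S1

S1 differs at 2 sites; S2 differs at 8 sites; S3 differs at 4 sites; S4 differs at 7 sites; S5 differs at 5 sites. The closest is S1.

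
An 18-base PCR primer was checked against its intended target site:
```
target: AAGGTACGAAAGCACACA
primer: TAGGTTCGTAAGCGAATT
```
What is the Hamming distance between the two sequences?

Comparing position by position, 7 sites differ: 1 (A/T), 6 (A/T), 9 (A/T), 14 (A/G), 15 (C/A), 17 (C/T), 18 (A/T).

7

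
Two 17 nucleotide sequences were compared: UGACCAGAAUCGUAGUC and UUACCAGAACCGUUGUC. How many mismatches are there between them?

Mismatches (1-based): site 2: G→U; site 10: U→C; site 14: A→U.

3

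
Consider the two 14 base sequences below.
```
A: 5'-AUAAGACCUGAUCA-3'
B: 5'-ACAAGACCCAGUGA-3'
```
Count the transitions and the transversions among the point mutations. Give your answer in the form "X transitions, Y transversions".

4 transitions, 1 transversion

Mismatches (1-based):
base 2: U→C (pyrimidine→pyrimidine, transition)
base 9: U→C (pyrimidine→pyrimidine, transition)
base 10: G→A (purine→purine, transition)
base 11: A→G (purine→purine, transition)
base 13: C→G (pyrimidine→purine, transversion)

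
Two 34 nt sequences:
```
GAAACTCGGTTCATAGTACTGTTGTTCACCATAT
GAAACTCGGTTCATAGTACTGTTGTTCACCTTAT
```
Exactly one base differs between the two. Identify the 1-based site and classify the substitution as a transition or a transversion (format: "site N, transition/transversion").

The sequences differ only at site 31: A→T (purine→pyrimidine), a transversion.

site 31, transversion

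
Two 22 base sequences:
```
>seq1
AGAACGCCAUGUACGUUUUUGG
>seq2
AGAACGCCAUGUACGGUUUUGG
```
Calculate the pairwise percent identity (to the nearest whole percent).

Mismatch at position 16 (1-based): 1 of 22.
Identical positions: 21/22 = 95.45% → 95%.

95%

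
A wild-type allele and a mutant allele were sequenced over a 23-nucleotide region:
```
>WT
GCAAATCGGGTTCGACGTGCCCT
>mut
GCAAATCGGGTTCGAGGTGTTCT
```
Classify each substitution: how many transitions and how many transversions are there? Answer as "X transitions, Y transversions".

2 transitions, 1 transversion

Transitions (purine↔purine or pyrimidine↔pyrimidine): 20 C→T, 21 C→T.
Transversions (purine↔pyrimidine): 16 C→G.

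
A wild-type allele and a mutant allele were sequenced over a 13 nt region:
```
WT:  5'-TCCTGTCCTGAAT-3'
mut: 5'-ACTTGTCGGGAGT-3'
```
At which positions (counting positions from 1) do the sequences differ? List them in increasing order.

Differences at position 1 (T→A), position 3 (C→T), position 8 (C→G), position 9 (T→G), position 12 (A→G).

1, 3, 8, 9, 12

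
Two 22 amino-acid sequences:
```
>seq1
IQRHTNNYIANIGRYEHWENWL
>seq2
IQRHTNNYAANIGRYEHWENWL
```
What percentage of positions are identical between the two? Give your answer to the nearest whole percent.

1 position differs (9), so 21 of 22 match: 21/22 = 95.45%.

95%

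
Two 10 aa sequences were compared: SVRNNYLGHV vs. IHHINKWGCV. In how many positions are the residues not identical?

7

Comparing position by position, 7 positions differ: 1 (S/I), 2 (V/H), 3 (R/H), 4 (N/I), 6 (Y/K), 7 (L/W), 9 (H/C).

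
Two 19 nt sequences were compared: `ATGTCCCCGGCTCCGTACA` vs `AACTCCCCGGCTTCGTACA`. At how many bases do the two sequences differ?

3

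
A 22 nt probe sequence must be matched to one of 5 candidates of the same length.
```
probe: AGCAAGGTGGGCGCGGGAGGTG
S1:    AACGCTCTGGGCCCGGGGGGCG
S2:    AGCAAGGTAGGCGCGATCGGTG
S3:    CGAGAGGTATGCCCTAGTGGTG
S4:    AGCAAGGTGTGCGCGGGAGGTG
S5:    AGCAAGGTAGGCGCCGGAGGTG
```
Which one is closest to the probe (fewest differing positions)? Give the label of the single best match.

S4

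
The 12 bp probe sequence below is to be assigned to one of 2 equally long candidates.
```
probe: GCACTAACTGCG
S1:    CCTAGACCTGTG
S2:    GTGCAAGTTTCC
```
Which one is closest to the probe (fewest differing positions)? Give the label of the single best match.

S1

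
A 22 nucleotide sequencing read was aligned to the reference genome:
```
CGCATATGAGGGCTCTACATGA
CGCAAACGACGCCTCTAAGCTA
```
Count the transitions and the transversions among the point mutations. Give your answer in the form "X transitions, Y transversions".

3 transitions, 5 transversions

Transitions (purine↔purine or pyrimidine↔pyrimidine): 7 T→C, 19 A→G, 20 T→C.
Transversions (purine↔pyrimidine): 5 T→A, 10 G→C, 12 G→C, 18 C→A, 21 G→T.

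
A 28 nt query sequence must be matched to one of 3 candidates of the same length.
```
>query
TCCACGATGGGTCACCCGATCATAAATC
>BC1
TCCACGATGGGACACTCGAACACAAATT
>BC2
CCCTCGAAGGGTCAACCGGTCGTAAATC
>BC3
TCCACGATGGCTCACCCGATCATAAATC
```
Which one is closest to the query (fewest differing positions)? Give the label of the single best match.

Hamming distances to query — BC1: 5; BC2: 6; BC3: 1.
Smallest is BC3 with 1 mismatch.

BC3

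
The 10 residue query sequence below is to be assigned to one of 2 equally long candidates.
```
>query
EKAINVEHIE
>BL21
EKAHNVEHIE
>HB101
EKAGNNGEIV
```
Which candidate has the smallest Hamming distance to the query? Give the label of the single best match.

BL21

Hamming distances to query — BL21: 1; HB101: 5.
Smallest is BL21 with 1 mismatch.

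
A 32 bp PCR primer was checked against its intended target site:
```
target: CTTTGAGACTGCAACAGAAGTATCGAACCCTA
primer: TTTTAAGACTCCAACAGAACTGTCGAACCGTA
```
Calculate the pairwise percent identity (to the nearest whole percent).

81%

Mismatches at positions 1, 5, 11, 20, 22, 30 (1-based): 6 of 32.
Identical positions: 26/32 = 81.25% → 81%.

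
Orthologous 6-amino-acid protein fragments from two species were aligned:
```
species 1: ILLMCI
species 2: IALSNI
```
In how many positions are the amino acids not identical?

Comparing position by position, 3 positions differ: 2 (L/A), 4 (M/S), 5 (C/N).

3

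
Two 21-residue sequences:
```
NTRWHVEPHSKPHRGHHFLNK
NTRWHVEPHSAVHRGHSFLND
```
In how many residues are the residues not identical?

The sequences differ at residues 11, 12, 17, 21 (1-based) — 4 in total.

4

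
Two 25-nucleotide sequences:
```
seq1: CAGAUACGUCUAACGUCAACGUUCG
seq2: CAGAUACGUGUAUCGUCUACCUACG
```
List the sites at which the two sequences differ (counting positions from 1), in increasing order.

Differences at site 10 (C→G), site 13 (A→U), site 18 (A→U), site 21 (G→C), site 23 (U→A).

10, 13, 18, 21, 23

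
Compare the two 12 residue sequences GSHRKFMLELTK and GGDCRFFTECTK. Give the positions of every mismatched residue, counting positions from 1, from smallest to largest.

2, 3, 4, 5, 7, 8, 10

Scanning 1-based: 2: S/G; 3: H/D; 4: R/C; 5: K/R; 7: M/F; 8: L/T; 10: L/C.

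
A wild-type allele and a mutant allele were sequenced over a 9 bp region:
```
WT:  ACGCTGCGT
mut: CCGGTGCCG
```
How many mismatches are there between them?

Comparing position by position, 4 sites differ: 1 (A/C), 4 (C/G), 8 (G/C), 9 (T/G).

4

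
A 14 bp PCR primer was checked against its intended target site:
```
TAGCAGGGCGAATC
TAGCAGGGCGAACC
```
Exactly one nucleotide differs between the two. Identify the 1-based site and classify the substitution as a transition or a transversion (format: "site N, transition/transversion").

Site 13 changes T→C. T is a pyrimidine and C is a pyrimidine, so this is a transition.

site 13, transition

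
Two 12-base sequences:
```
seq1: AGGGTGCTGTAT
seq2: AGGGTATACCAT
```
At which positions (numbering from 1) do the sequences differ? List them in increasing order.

6, 7, 8, 9, 10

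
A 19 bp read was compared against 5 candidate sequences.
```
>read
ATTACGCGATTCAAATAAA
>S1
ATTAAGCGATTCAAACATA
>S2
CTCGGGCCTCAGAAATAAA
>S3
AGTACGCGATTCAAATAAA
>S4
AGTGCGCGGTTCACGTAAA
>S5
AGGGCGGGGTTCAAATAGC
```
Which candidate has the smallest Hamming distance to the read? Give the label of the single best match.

Hamming distances to read — S1: 3; S2: 9; S3: 1; S4: 5; S5: 7.
Smallest is S3 with 1 mismatch.

S3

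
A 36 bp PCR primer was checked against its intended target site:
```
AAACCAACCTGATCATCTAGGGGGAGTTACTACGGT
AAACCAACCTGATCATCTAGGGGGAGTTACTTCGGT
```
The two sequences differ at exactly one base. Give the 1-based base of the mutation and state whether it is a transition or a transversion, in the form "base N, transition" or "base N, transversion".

Base 32 changes A→T. A is a purine and T is a pyrimidine, so this is a transversion.

base 32, transversion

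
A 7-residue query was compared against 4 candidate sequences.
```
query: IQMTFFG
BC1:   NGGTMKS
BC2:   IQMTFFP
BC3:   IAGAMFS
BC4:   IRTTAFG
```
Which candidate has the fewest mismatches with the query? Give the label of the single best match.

BC2

BC1 differs at 6 residues; BC2 differs at 1 residue; BC3 differs at 5 residues; BC4 differs at 3 residues. The closest is BC2.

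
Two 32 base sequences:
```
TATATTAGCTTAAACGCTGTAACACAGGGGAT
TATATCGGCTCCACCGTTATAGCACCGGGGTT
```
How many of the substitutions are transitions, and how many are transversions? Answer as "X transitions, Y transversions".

6 transitions, 4 transversions

Mismatches (1-based):
base 6: T→C (pyrimidine→pyrimidine, transition)
base 7: A→G (purine→purine, transition)
base 11: T→C (pyrimidine→pyrimidine, transition)
base 12: A→C (purine→pyrimidine, transversion)
base 14: A→C (purine→pyrimidine, transversion)
base 17: C→T (pyrimidine→pyrimidine, transition)
base 19: G→A (purine→purine, transition)
base 22: A→G (purine→purine, transition)
base 26: A→C (purine→pyrimidine, transversion)
base 31: A→T (purine→pyrimidine, transversion)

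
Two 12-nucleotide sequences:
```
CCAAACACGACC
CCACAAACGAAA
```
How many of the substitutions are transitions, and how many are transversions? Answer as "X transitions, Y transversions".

0 transitions, 4 transversions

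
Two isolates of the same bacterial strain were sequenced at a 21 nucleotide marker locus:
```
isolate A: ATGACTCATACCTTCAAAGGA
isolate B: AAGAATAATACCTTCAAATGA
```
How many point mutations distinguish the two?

4

Comparing position by position, 4 sites differ: 2 (T/A), 5 (C/A), 7 (C/A), 19 (G/T).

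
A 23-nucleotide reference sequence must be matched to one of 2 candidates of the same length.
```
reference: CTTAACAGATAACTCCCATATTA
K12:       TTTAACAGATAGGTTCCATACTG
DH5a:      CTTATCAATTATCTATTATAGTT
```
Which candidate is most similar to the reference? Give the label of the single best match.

Hamming distances to reference — K12: 6; DH5a: 9.
Smallest is K12 with 6 mismatches.

K12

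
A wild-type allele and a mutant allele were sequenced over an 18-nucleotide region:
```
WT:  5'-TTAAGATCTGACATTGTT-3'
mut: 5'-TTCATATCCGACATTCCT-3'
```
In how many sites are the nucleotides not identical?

5

Mismatches (1-based): site 3: A→C; site 5: G→T; site 9: T→C; site 16: G→C; site 17: T→C.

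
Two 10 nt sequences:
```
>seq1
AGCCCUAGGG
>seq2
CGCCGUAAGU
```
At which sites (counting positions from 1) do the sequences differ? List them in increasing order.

Differences at site 1 (A→C), site 5 (C→G), site 8 (G→A), site 10 (G→U).

1, 5, 8, 10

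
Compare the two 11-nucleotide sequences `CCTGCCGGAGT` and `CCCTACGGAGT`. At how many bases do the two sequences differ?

The sequences differ at bases 3, 4, 5 (1-based) — 3 in total.

3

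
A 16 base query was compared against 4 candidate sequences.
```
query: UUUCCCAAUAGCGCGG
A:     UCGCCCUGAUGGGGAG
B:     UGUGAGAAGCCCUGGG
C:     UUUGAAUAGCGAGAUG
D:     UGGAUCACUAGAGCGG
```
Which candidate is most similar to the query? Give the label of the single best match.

D

A differs at 9 positions; B differs at 9 positions; C differs at 9 positions; D differs at 6 positions. The closest is D.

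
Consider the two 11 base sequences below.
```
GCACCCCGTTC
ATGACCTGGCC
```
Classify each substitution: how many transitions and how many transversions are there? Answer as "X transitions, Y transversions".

5 transitions, 2 transversions

Mismatches (1-based):
site 1: G→A (purine→purine, transition)
site 2: C→T (pyrimidine→pyrimidine, transition)
site 3: A→G (purine→purine, transition)
site 4: C→A (pyrimidine→purine, transversion)
site 7: C→T (pyrimidine→pyrimidine, transition)
site 9: T→G (pyrimidine→purine, transversion)
site 10: T→C (pyrimidine→pyrimidine, transition)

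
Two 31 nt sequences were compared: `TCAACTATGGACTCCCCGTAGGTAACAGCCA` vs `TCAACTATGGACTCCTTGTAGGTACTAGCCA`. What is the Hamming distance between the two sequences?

The sequences differ at sites 16, 17, 25, 26 (1-based) — 4 in total.

4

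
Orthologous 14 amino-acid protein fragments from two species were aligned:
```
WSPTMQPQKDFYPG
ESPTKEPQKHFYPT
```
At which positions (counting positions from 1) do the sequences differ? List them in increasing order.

Scanning 1-based: 1: W/E; 5: M/K; 6: Q/E; 10: D/H; 14: G/T.

1, 5, 6, 10, 14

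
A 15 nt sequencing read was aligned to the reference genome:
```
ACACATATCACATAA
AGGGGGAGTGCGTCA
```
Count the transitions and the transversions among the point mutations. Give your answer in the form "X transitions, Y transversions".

5 transitions, 5 transversions

Mismatches (1-based):
base 2: C→G (pyrimidine→purine, transversion)
base 3: A→G (purine→purine, transition)
base 4: C→G (pyrimidine→purine, transversion)
base 5: A→G (purine→purine, transition)
base 6: T→G (pyrimidine→purine, transversion)
base 8: T→G (pyrimidine→purine, transversion)
base 9: C→T (pyrimidine→pyrimidine, transition)
base 10: A→G (purine→purine, transition)
base 12: A→G (purine→purine, transition)
base 14: A→C (purine→pyrimidine, transversion)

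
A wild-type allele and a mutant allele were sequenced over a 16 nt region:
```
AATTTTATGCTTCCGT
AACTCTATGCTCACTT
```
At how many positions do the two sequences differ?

Mismatches (1-based): position 3: T→C; position 5: T→C; position 12: T→C; position 13: C→A; position 15: G→T.

5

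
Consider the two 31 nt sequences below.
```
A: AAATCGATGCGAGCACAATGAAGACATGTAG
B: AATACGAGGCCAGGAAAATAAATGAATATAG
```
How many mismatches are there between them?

Comparing position by position, 11 sites differ: 3 (A/T), 4 (T/A), 8 (T/G), 11 (G/C), 14 (C/G), 16 (C/A), 20 (G/A), 23 (G/T), 24 (A/G), 25 (C/A), 28 (G/A).

11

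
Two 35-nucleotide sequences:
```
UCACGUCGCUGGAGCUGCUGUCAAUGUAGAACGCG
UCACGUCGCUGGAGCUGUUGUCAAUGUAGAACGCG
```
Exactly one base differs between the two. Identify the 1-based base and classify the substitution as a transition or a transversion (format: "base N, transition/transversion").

base 18, transition

The sequences differ only at base 18: C→U (pyrimidine→pyrimidine), a transition.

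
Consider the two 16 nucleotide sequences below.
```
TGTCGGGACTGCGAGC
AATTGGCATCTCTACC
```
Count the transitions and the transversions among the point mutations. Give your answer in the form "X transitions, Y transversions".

4 transitions, 5 transversions

Transitions (purine↔purine or pyrimidine↔pyrimidine): 2 G→A, 4 C→T, 9 C→T, 10 T→C.
Transversions (purine↔pyrimidine): 1 T→A, 7 G→C, 11 G→T, 13 G→T, 15 G→C.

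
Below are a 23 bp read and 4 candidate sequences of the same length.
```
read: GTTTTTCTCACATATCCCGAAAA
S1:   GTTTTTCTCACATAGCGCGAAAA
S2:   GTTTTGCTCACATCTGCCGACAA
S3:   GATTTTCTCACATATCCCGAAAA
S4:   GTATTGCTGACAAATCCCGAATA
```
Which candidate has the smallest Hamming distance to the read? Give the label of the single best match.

Hamming distances to read — S1: 2; S2: 4; S3: 1; S4: 5.
Smallest is S3 with 1 mismatch.

S3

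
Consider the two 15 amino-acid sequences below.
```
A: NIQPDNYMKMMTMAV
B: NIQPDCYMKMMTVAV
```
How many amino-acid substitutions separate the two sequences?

Comparing position by position, 2 residues differ: 6 (N/C), 13 (M/V).

2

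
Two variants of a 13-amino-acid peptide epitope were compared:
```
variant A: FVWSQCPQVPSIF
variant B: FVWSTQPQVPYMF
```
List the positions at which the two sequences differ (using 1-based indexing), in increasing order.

Scanning 1-based: 5: Q/T; 6: C/Q; 11: S/Y; 12: I/M.

5, 6, 11, 12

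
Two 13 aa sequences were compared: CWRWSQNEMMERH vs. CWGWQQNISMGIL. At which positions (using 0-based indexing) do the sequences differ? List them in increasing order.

Differences at position 2 (R→G), position 4 (S→Q), position 7 (E→I), position 8 (M→S), position 10 (E→G), position 11 (R→I), position 12 (H→L).

2, 4, 7, 8, 10, 11, 12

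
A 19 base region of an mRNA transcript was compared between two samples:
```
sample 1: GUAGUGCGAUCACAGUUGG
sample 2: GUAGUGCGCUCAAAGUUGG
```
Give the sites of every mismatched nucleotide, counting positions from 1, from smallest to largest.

9, 13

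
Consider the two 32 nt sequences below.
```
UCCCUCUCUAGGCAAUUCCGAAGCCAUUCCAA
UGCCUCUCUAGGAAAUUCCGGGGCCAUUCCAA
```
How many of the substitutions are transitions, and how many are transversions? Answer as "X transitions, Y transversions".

2 transitions, 2 transversions

Mismatches (1-based):
position 2: C→G (pyrimidine→purine, transversion)
position 13: C→A (pyrimidine→purine, transversion)
position 21: A→G (purine→purine, transition)
position 22: A→G (purine→purine, transition)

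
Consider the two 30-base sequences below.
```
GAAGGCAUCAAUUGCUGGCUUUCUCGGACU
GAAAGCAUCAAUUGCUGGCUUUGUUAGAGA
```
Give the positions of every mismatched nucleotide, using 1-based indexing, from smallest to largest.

Differences at position 4 (G→A), position 23 (C→G), position 25 (C→U), position 26 (G→A), position 29 (C→G), position 30 (U→A).

4, 23, 25, 26, 29, 30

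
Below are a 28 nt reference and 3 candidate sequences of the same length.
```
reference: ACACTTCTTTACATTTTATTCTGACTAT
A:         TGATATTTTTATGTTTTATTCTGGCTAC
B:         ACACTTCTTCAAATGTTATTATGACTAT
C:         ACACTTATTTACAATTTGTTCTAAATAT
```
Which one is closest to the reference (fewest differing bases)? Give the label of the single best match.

B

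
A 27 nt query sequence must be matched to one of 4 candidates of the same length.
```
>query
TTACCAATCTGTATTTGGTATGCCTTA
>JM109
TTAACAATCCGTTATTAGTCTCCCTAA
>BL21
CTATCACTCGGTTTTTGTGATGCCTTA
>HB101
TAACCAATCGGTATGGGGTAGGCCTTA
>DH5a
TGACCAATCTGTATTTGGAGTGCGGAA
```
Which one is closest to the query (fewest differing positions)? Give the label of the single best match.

HB101

JM109 differs at 8 positions; BL21 differs at 7 positions; HB101 differs at 5 positions; DH5a differs at 6 positions. The closest is HB101.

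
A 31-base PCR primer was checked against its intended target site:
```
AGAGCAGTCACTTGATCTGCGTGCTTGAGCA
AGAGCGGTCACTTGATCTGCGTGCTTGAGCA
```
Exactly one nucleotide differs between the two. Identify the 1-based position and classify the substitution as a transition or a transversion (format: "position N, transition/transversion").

position 6, transition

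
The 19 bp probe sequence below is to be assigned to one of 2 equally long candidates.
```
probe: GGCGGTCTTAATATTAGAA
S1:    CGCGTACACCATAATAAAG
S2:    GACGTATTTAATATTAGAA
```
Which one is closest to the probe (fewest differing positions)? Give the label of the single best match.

Hamming distances to probe — S1: 9; S2: 4.
Smallest is S2 with 4 mismatches.

S2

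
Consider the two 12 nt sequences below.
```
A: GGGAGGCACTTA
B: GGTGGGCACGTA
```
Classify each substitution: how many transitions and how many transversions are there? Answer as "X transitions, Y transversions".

1 transition, 2 transversions

Transitions (purine↔purine or pyrimidine↔pyrimidine): 4 A→G.
Transversions (purine↔pyrimidine): 3 G→T, 10 T→G.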